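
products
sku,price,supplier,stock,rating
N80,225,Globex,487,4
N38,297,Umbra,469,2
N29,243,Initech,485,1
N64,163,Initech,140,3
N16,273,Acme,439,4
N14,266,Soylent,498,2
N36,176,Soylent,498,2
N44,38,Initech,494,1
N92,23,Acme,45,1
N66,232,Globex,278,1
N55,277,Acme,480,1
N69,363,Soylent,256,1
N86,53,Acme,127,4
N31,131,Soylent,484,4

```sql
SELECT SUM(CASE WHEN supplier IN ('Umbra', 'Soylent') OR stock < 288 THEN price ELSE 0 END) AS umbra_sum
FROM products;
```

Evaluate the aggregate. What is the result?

sku=N80: ✗
sku=N38: ✓ → 297
sku=N29: ✗
sku=N64: ✓ → 163
sku=N16: ✗
sku=N14: ✓ → 266
sku=N36: ✓ → 176
sku=N44: ✗
sku=N92: ✓ → 23
sku=N66: ✓ → 232
sku=N55: ✗
sku=N69: ✓ → 363
sku=N86: ✓ → 53
sku=N31: ✓ → 131
umbra_sum = 297 + 163 + 266 + 176 + 23 + 232 + 363 + 53 + 131 = 1704

1704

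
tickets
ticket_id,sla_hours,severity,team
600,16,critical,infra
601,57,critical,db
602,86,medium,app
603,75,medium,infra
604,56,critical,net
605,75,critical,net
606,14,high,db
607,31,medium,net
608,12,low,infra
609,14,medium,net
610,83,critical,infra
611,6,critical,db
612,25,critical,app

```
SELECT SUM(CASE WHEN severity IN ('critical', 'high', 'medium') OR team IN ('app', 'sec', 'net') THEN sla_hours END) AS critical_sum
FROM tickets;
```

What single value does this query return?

538

ticket_id=600: ✓ → 16
ticket_id=601: ✓ → 57
ticket_id=602: ✓ → 86
ticket_id=603: ✓ → 75
ticket_id=604: ✓ → 56
ticket_id=605: ✓ → 75
ticket_id=606: ✓ → 14
ticket_id=607: ✓ → 31
ticket_id=608: ✗
ticket_id=609: ✓ → 14
ticket_id=610: ✓ → 83
ticket_id=611: ✓ → 6
ticket_id=612: ✓ → 25
critical_sum = 16 + 57 + 86 + 75 + 56 + 75 + 14 + 31 + 14 + 83 + 6 + 25 = 538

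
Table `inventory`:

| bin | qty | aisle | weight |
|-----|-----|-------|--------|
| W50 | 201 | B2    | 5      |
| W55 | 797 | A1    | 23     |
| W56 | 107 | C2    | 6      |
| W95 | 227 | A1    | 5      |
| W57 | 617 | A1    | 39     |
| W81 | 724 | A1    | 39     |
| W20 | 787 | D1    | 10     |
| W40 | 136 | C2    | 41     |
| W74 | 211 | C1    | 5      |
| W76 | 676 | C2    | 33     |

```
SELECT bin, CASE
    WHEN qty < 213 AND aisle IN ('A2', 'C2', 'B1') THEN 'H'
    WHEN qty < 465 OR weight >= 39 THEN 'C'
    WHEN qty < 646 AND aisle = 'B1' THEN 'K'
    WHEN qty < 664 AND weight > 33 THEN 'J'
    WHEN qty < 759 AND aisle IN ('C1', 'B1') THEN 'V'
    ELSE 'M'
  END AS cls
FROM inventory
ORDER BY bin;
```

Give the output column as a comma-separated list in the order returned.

M, H, C, M, H, C, C, M, C, C

bin=W20: ELSE → M
bin=W40: qty < 213 AND aisle IN ('A2', 'C2', 'B1') → H
bin=W50: qty < 465 OR weight >= 39 → C
bin=W55: ELSE → M
bin=W56: qty < 213 AND aisle IN ('A2', 'C2', 'B1') → H
bin=W57: qty < 465 OR weight >= 39 → C
bin=W74: qty < 465 OR weight >= 39 → C
bin=W76: ELSE → M
bin=W81: qty < 465 OR weight >= 39 → C
bin=W95: qty < 465 OR weight >= 39 → C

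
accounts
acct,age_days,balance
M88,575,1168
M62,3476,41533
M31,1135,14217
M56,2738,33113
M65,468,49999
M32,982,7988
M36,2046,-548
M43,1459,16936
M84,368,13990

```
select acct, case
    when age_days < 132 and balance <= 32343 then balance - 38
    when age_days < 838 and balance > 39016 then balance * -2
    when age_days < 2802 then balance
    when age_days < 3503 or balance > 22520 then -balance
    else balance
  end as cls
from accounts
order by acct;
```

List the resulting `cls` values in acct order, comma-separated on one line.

14217, 7988, -548, 16936, 33113, -41533, -99998, 13990, 1168

acct=M31: age_days < 2802 → 14217
acct=M32: age_days < 2802 → 7988
acct=M36: age_days < 2802 → -548
acct=M43: age_days < 2802 → 16936
acct=M56: age_days < 2802 → 33113
acct=M62: age_days < 3503 or balance > 22520 → -41533
acct=M65: age_days < 838 and balance > 39016 → -99998
acct=M84: age_days < 2802 → 13990
acct=M88: age_days < 2802 → 1168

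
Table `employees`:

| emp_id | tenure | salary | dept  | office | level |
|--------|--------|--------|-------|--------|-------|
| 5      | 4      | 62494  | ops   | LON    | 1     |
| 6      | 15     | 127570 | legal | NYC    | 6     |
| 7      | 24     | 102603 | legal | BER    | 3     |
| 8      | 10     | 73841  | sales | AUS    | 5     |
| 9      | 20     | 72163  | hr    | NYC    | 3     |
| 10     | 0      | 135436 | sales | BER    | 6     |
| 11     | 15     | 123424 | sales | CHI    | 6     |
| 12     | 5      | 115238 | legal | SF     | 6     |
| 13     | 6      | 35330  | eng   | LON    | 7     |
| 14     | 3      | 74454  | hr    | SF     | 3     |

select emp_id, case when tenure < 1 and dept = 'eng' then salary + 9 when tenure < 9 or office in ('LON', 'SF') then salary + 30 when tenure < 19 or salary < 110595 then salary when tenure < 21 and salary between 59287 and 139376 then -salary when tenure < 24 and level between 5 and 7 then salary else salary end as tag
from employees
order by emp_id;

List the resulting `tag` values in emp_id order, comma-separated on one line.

emp_id=5: tenure < 9 or office in ('LON', 'SF') → 62524
emp_id=6: tenure < 19 or salary < 110595 → 127570
emp_id=7: tenure < 19 or salary < 110595 → 102603
emp_id=8: tenure < 19 or salary < 110595 → 73841
emp_id=9: tenure < 19 or salary < 110595 → 72163
emp_id=10: tenure < 9 or office in ('LON', 'SF') → 135466
emp_id=11: tenure < 19 or salary < 110595 → 123424
emp_id=12: tenure < 9 or office in ('LON', 'SF') → 115268
emp_id=13: tenure < 9 or office in ('LON', 'SF') → 35360
emp_id=14: tenure < 9 or office in ('LON', 'SF') → 74484

62524, 127570, 102603, 73841, 72163, 135466, 123424, 115268, 35360, 74484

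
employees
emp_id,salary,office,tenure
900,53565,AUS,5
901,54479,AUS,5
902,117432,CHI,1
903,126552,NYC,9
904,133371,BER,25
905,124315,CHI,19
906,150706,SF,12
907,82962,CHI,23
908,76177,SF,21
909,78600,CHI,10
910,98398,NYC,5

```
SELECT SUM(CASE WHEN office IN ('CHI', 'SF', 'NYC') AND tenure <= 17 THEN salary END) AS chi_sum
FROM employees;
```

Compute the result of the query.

571688

emp_id=900: ✗
emp_id=901: ✗
emp_id=902: ✓ → 117432
emp_id=903: ✓ → 126552
emp_id=904: ✗
emp_id=905: ✗
emp_id=906: ✓ → 150706
emp_id=907: ✗
emp_id=908: ✗
emp_id=909: ✓ → 78600
emp_id=910: ✓ → 98398
chi_sum = 117432 + 126552 + 150706 + 78600 + 98398 = 571688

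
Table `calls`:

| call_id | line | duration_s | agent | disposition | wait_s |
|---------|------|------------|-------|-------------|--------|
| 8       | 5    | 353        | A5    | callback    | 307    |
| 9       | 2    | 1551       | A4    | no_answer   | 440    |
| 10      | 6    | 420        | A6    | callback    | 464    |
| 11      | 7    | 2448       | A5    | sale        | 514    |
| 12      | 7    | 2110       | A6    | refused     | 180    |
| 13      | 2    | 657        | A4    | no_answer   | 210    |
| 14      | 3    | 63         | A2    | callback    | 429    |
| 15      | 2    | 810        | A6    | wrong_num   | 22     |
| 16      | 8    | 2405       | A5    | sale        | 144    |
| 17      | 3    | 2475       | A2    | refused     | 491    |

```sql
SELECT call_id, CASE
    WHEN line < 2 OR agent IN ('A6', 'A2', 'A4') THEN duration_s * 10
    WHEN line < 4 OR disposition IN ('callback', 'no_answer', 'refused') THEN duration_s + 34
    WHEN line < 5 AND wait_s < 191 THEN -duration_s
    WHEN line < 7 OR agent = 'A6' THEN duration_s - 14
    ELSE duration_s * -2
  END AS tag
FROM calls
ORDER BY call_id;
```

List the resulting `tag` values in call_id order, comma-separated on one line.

387, 15510, 4200, -4896, 21100, 6570, 630, 8100, -4810, 24750

call_id=8: line < 4 OR disposition IN ('callback', 'no_answer', 'refused') → 387
call_id=9: line < 2 OR agent IN ('A6', 'A2', 'A4') → 15510
call_id=10: line < 2 OR agent IN ('A6', 'A2', 'A4') → 4200
call_id=11: ELSE → -4896
call_id=12: line < 2 OR agent IN ('A6', 'A2', 'A4') → 21100
call_id=13: line < 2 OR agent IN ('A6', 'A2', 'A4') → 6570
call_id=14: line < 2 OR agent IN ('A6', 'A2', 'A4') → 630
call_id=15: line < 2 OR agent IN ('A6', 'A2', 'A4') → 8100
call_id=16: ELSE → -4810
call_id=17: line < 2 OR agent IN ('A6', 'A2', 'A4') → 24750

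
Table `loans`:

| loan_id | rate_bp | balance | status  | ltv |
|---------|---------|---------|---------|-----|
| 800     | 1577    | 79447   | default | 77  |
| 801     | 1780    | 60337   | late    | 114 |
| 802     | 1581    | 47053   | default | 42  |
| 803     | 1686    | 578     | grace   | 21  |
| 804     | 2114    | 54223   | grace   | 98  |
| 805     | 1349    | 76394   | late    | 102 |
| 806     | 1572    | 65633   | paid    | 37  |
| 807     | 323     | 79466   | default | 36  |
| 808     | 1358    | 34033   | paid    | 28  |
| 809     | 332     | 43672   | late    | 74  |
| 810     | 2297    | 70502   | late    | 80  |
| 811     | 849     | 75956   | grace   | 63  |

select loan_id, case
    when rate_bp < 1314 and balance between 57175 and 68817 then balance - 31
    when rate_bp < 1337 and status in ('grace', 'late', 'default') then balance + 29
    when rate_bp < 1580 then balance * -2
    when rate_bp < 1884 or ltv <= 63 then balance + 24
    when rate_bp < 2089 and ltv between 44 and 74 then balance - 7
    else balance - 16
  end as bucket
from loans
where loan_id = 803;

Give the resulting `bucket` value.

loan_id = 803: rate_bp=1686, balance=578, status=grace, ltv=21.
rate_bp < 1314 and balance between 57175 and 68817 → false
rate_bp < 1337 and status in ('grace', 'late', 'default') → false
rate_bp < 1580 → false
rate_bp < 1884 or ltv <= 63 → true → 602

602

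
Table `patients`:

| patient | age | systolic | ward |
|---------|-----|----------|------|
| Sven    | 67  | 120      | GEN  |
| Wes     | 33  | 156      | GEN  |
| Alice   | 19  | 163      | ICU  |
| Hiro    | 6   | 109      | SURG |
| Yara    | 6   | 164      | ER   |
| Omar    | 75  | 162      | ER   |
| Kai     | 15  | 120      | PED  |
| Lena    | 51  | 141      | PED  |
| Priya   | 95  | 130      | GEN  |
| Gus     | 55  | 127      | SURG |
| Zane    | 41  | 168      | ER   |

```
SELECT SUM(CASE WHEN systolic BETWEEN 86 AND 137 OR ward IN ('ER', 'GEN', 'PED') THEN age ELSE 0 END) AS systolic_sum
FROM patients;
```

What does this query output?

patient=Sven: ✓ → 67
patient=Wes: ✓ → 33
patient=Alice: ✗
patient=Hiro: ✓ → 6
patient=Yara: ✓ → 6
patient=Omar: ✓ → 75
patient=Kai: ✓ → 15
patient=Lena: ✓ → 51
patient=Priya: ✓ → 95
patient=Gus: ✓ → 55
patient=Zane: ✓ → 41
systolic_sum = 67 + 33 + 6 + 6 + 75 + 15 + 51 + 95 + 55 + 41 = 444

444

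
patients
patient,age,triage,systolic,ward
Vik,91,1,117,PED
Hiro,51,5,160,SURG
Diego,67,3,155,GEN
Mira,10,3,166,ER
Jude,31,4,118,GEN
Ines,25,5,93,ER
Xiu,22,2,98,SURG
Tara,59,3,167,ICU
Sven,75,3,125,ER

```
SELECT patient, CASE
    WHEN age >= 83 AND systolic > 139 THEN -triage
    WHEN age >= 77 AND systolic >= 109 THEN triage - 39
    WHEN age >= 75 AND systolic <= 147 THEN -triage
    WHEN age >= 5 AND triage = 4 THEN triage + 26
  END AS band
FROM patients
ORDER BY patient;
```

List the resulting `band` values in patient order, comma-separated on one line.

patient=Diego: (no match → NULL) → NULL
patient=Hiro: (no match → NULL) → NULL
patient=Ines: (no match → NULL) → NULL
patient=Jude: age >= 5 AND triage = 4 → 30
patient=Mira: (no match → NULL) → NULL
patient=Sven: age >= 75 AND systolic <= 147 → -3
patient=Tara: (no match → NULL) → NULL
patient=Vik: age >= 77 AND systolic >= 109 → -38
patient=Xiu: (no match → NULL) → NULL

NULL, NULL, NULL, 30, NULL, -3, NULL, -38, NULL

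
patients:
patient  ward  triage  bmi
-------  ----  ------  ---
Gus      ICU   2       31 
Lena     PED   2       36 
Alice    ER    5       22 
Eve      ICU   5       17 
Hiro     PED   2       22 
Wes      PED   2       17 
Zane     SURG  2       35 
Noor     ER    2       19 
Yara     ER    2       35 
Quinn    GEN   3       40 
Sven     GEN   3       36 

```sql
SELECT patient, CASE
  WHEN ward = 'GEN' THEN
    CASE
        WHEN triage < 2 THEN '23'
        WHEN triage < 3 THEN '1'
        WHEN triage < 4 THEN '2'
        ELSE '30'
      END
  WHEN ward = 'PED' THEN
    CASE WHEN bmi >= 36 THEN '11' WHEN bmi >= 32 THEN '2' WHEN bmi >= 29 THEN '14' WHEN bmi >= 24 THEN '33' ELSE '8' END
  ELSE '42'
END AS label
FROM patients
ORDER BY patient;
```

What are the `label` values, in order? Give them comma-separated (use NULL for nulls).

42, 42, 42, 8, 11, 42, 2, 2, 8, 42, 42

patient=Alice: ward='ER' → outer ELSE → 42
patient=Eve: ward='ICU' → outer ELSE → 42
patient=Gus: ward='ICU' → outer ELSE → 42
patient=Hiro: ward='PED' → inner[ELSE] → 8
patient=Lena: ward='PED' → inner[bmi >= 36] → 11
patient=Noor: ward='ER' → outer ELSE → 42
patient=Quinn: ward='GEN' → inner[triage < 4] → 2
patient=Sven: ward='GEN' → inner[triage < 4] → 2
patient=Wes: ward='PED' → inner[ELSE] → 8
patient=Yara: ward='ER' → outer ELSE → 42
patient=Zane: ward='SURG' → outer ELSE → 42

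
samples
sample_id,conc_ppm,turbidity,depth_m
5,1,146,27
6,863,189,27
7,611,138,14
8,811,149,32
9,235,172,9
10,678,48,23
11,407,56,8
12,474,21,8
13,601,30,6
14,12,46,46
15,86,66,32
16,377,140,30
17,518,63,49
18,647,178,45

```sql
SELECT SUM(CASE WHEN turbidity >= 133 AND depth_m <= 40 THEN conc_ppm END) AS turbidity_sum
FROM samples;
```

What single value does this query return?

sample_id=5: ✓ → 1
sample_id=6: ✓ → 863
sample_id=7: ✓ → 611
sample_id=8: ✓ → 811
sample_id=9: ✓ → 235
sample_id=10: ✗
sample_id=11: ✗
sample_id=12: ✗
sample_id=13: ✗
sample_id=14: ✗
sample_id=15: ✗
sample_id=16: ✓ → 377
sample_id=17: ✗
sample_id=18: ✗
turbidity_sum = 1 + 863 + 611 + 811 + 235 + 377 = 2898

2898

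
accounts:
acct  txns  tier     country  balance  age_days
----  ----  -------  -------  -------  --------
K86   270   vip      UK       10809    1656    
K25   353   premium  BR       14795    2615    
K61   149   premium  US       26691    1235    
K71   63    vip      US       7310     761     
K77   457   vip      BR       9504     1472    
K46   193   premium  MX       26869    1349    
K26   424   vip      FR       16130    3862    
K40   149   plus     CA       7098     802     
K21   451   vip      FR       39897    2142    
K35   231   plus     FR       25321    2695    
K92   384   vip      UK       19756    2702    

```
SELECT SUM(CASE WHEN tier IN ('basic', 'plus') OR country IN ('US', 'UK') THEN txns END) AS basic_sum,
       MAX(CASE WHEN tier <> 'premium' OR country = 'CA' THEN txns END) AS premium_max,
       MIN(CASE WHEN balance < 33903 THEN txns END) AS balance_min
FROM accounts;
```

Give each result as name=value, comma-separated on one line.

[basic_sum: tier IN ('basic', 'plus') OR country IN ('US', 'UK')]
acct=K86: ✓ → 270
acct=K25: ✗
acct=K61: ✓ → 149
acct=K71: ✓ → 63
acct=K77: ✗
acct=K46: ✗
acct=K26: ✗
acct=K40: ✓ → 149
acct=K21: ✗
acct=K35: ✓ → 231
acct=K92: ✓ → 384
basic_sum = 270 + 149 + 63 + 149 + 231 + 384 = 1246
—
[premium_max: tier <> 'premium' OR country = 'CA']
acct=K86: ✓ → 270
acct=K25: ✗
acct=K61: ✗
acct=K71: ✓ → 63
acct=K77: ✓ → 457
acct=K46: ✗
acct=K26: ✓ → 424
acct=K40: ✓ → 149
acct=K21: ✓ → 451
acct=K35: ✓ → 231
acct=K92: ✓ → 384
premium_max = MAX(270, 63, 457, 424, 149, 451, 231, 384) = 457
—
[balance_min: balance < 33903]
acct=K86: ✓ → 270
acct=K25: ✓ → 353
acct=K61: ✓ → 149
acct=K71: ✓ → 63
acct=K77: ✓ → 457
acct=K46: ✓ → 193
acct=K26: ✓ → 424
acct=K40: ✓ → 149
acct=K21: ✗
acct=K35: ✓ → 231
acct=K92: ✓ → 384
balance_min = MIN(270, 353, 149, 63, 457, 193, 424, 149, 231, 384) = 63

basic_sum=1246, premium_max=457, balance_min=63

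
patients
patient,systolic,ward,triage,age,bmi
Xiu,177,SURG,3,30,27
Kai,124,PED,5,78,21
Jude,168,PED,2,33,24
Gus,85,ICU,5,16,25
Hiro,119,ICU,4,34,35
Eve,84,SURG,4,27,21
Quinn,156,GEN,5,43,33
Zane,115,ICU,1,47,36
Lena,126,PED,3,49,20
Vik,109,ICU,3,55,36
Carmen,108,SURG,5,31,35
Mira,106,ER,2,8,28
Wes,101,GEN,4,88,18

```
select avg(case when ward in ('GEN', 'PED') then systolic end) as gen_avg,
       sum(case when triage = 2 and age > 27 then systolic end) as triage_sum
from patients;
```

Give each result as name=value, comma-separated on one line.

[gen_avg: ward in ('GEN', 'PED')]
patient=Xiu: ✗
patient=Kai: ✓ → 124
patient=Jude: ✓ → 168
patient=Gus: ✗
patient=Hiro: ✗
patient=Eve: ✗
patient=Quinn: ✓ → 156
patient=Zane: ✗
patient=Lena: ✓ → 126
patient=Vik: ✗
patient=Carmen: ✗
patient=Mira: ✗
patient=Wes: ✓ → 101
gen_avg = (124 + 168 + 156 + 126 + 101) / 5 = 135
—
[triage_sum: triage = 2 and age > 27]
patient=Xiu: ✗
patient=Kai: ✗
patient=Jude: ✓ → 168
patient=Gus: ✗
patient=Hiro: ✗
patient=Eve: ✗
patient=Quinn: ✗
patient=Zane: ✗
patient=Lena: ✗
patient=Vik: ✗
patient=Carmen: ✗
patient=Mira: ✗
patient=Wes: ✗
triage_sum = 168

gen_avg=135, triage_sum=168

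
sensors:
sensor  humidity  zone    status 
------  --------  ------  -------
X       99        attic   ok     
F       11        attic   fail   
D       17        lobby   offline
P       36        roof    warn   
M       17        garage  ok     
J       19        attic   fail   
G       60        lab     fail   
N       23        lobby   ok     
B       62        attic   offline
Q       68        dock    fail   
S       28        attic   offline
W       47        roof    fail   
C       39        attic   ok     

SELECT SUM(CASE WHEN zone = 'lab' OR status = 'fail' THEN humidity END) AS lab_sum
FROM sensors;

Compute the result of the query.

205

sensor=X: ✗
sensor=F: ✓ → 11
sensor=D: ✗
sensor=P: ✗
sensor=M: ✗
sensor=J: ✓ → 19
sensor=G: ✓ → 60
sensor=N: ✗
sensor=B: ✗
sensor=Q: ✓ → 68
sensor=S: ✗
sensor=W: ✓ → 47
sensor=C: ✗
lab_sum = 11 + 19 + 60 + 68 + 47 = 205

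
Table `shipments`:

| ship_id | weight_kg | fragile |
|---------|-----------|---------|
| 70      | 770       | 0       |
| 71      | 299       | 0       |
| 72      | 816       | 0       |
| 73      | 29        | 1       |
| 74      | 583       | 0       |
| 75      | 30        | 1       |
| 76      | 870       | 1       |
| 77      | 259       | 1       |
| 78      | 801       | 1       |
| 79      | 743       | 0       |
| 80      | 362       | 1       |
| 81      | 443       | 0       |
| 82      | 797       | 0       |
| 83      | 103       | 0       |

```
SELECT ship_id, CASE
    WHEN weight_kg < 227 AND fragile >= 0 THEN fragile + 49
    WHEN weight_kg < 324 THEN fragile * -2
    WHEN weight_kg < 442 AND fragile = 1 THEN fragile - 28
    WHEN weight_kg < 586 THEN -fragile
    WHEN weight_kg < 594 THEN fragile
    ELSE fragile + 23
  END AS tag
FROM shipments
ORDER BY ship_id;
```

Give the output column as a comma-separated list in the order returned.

ship_id=70: ELSE → 23
ship_id=71: weight_kg < 324 → 0
ship_id=72: ELSE → 23
ship_id=73: weight_kg < 227 AND fragile >= 0 → 50
ship_id=74: weight_kg < 586 → 0
ship_id=75: weight_kg < 227 AND fragile >= 0 → 50
ship_id=76: ELSE → 24
ship_id=77: weight_kg < 324 → -2
ship_id=78: ELSE → 24
ship_id=79: ELSE → 23
ship_id=80: weight_kg < 442 AND fragile = 1 → -27
ship_id=81: weight_kg < 586 → 0
ship_id=82: ELSE → 23
ship_id=83: weight_kg < 227 AND fragile >= 0 → 49

23, 0, 23, 50, 0, 50, 24, -2, 24, 23, -27, 0, 23, 49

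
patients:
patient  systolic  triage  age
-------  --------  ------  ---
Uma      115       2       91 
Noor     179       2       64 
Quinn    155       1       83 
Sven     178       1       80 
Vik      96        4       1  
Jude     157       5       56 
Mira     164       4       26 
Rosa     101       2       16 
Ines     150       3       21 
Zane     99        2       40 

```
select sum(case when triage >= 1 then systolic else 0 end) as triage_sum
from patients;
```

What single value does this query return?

1394

patient=Uma: ✓ → 115
patient=Noor: ✓ → 179
patient=Quinn: ✓ → 155
patient=Sven: ✓ → 178
patient=Vik: ✓ → 96
patient=Jude: ✓ → 157
patient=Mira: ✓ → 164
patient=Rosa: ✓ → 101
patient=Ines: ✓ → 150
patient=Zane: ✓ → 99
triage_sum = 115 + 179 + 155 + 178 + 96 + 157 + 164 + 101 + 150 + 99 = 1394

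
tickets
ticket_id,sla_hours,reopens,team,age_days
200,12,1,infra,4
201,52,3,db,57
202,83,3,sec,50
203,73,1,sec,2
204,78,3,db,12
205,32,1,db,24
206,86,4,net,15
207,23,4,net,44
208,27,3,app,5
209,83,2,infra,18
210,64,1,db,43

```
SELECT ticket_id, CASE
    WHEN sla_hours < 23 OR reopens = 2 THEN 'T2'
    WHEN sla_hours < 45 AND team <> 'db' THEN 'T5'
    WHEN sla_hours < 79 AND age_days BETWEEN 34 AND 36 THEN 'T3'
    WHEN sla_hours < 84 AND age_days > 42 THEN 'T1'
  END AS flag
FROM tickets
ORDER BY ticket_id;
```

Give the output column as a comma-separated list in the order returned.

ticket_id=200: sla_hours < 23 OR reopens = 2 → T2
ticket_id=201: sla_hours < 84 AND age_days > 42 → T1
ticket_id=202: sla_hours < 84 AND age_days > 42 → T1
ticket_id=203: (no match → NULL) → NULL
ticket_id=204: (no match → NULL) → NULL
ticket_id=205: (no match → NULL) → NULL
ticket_id=206: (no match → NULL) → NULL
ticket_id=207: sla_hours < 45 AND team <> 'db' → T5
ticket_id=208: sla_hours < 45 AND team <> 'db' → T5
ticket_id=209: sla_hours < 23 OR reopens = 2 → T2
ticket_id=210: sla_hours < 84 AND age_days > 42 → T1

T2, T1, T1, NULL, NULL, NULL, NULL, T5, T5, T2, T1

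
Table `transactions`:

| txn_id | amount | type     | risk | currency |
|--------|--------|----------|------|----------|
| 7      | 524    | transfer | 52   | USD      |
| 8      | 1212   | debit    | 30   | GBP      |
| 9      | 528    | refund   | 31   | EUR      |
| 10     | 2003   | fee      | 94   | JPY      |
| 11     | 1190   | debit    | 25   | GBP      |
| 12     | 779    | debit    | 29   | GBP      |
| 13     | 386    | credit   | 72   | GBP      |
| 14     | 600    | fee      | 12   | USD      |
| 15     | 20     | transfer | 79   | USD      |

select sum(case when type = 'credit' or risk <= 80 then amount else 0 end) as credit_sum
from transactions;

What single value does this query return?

txn_id=7: ✓ → 524
txn_id=8: ✓ → 1212
txn_id=9: ✓ → 528
txn_id=10: ✗
txn_id=11: ✓ → 1190
txn_id=12: ✓ → 779
txn_id=13: ✓ → 386
txn_id=14: ✓ → 600
txn_id=15: ✓ → 20
credit_sum = 524 + 1212 + 528 + 1190 + 779 + 386 + 600 + 20 = 5239

5239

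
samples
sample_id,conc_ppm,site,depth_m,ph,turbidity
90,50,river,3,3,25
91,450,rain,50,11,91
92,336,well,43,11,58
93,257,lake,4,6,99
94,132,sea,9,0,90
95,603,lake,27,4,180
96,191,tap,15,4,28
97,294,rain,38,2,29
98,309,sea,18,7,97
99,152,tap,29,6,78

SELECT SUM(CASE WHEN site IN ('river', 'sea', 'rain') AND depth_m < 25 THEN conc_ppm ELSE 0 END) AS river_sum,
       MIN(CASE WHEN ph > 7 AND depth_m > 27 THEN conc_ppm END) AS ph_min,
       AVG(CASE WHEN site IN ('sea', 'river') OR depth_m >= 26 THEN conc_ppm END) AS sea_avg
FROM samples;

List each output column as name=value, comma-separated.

[river_sum: site IN ('river', 'sea', 'rain') AND depth_m < 25]
sample_id=90: ✓ → 50
sample_id=91: ✗
sample_id=92: ✗
sample_id=93: ✗
sample_id=94: ✓ → 132
sample_id=95: ✗
sample_id=96: ✗
sample_id=97: ✗
sample_id=98: ✓ → 309
sample_id=99: ✗
river_sum = 50 + 132 + 309 = 491
—
[ph_min: ph > 7 AND depth_m > 27]
sample_id=90: ✗
sample_id=91: ✓ → 450
sample_id=92: ✓ → 336
sample_id=93: ✗
sample_id=94: ✗
sample_id=95: ✗
sample_id=96: ✗
sample_id=97: ✗
sample_id=98: ✗
sample_id=99: ✗
ph_min = MIN(450, 336) = 336
—
[sea_avg: site IN ('sea', 'river') OR depth_m >= 26]
sample_id=90: ✓ → 50
sample_id=91: ✓ → 450
sample_id=92: ✓ → 336
sample_id=93: ✗
sample_id=94: ✓ → 132
sample_id=95: ✓ → 603
sample_id=96: ✗
sample_id=97: ✓ → 294
sample_id=98: ✓ → 309
sample_id=99: ✓ → 152
sea_avg = (50 + 450 + 336 + 132 + 603 + 294 + 309 + 152) / 8 = 290.75

river_sum=491, ph_min=336, sea_avg=290.75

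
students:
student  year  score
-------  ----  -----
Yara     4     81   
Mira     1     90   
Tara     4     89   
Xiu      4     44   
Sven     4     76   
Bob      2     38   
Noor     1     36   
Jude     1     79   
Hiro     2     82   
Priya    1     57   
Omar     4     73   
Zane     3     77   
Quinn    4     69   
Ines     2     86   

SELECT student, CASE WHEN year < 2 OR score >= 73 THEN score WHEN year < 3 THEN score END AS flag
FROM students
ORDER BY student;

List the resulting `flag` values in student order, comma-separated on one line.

student=Bob: year < 3 → 38
student=Hiro: year < 2 OR score >= 73 → 82
student=Ines: year < 2 OR score >= 73 → 86
student=Jude: year < 2 OR score >= 73 → 79
student=Mira: year < 2 OR score >= 73 → 90
student=Noor: year < 2 OR score >= 73 → 36
student=Omar: year < 2 OR score >= 73 → 73
student=Priya: year < 2 OR score >= 73 → 57
student=Quinn: (no match → NULL) → NULL
student=Sven: year < 2 OR score >= 73 → 76
student=Tara: year < 2 OR score >= 73 → 89
student=Xiu: (no match → NULL) → NULL
student=Yara: year < 2 OR score >= 73 → 81
student=Zane: year < 2 OR score >= 73 → 77

38, 82, 86, 79, 90, 36, 73, 57, NULL, 76, 89, NULL, 81, 77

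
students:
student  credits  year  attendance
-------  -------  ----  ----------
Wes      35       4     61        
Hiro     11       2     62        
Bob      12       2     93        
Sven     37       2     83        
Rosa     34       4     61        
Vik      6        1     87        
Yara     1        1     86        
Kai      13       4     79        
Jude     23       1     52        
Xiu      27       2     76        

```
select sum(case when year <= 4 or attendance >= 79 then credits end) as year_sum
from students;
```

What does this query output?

199

student=Wes: ✓ → 35
student=Hiro: ✓ → 11
student=Bob: ✓ → 12
student=Sven: ✓ → 37
student=Rosa: ✓ → 34
student=Vik: ✓ → 6
student=Yara: ✓ → 1
student=Kai: ✓ → 13
student=Jude: ✓ → 23
student=Xiu: ✓ → 27
year_sum = 35 + 11 + 12 + 37 + 34 + 6 + 1 + 13 + 23 + 27 = 199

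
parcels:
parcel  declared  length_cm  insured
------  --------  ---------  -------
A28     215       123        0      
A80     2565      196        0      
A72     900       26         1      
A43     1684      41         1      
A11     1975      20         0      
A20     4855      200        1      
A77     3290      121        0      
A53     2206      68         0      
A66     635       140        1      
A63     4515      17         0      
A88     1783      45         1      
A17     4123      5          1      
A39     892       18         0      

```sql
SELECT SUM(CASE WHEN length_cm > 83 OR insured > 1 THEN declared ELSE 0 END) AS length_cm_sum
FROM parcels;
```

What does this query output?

11560

parcel=A28: ✓ → 215
parcel=A80: ✓ → 2565
parcel=A72: ✗
parcel=A43: ✗
parcel=A11: ✗
parcel=A20: ✓ → 4855
parcel=A77: ✓ → 3290
parcel=A53: ✗
parcel=A66: ✓ → 635
parcel=A63: ✗
parcel=A88: ✗
parcel=A17: ✗
parcel=A39: ✗
length_cm_sum = 215 + 2565 + 4855 + 3290 + 635 = 11560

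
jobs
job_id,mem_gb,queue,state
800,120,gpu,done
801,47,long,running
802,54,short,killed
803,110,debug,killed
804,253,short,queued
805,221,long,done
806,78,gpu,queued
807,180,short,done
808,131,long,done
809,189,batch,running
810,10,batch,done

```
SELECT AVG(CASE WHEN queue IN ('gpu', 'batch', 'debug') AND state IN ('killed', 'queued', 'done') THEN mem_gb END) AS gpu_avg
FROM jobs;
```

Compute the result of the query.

79.5

job_id=800: ✓ → 120
job_id=801: ✗
job_id=802: ✗
job_id=803: ✓ → 110
job_id=804: ✗
job_id=805: ✗
job_id=806: ✓ → 78
job_id=807: ✗
job_id=808: ✗
job_id=809: ✗
job_id=810: ✓ → 10
gpu_avg = (120 + 110 + 78 + 10) / 4 = 79.5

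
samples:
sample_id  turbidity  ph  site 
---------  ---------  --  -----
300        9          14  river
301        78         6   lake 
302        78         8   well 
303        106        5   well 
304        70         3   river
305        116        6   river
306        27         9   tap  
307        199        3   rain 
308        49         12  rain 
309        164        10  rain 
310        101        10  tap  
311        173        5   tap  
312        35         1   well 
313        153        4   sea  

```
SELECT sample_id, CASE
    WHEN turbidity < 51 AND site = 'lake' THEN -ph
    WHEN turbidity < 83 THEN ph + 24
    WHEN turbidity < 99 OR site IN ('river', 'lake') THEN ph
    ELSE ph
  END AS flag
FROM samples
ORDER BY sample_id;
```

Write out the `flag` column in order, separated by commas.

38, 30, 32, 5, 27, 6, 33, 3, 36, 10, 10, 5, 25, 4

sample_id=300: turbidity < 83 → 38
sample_id=301: turbidity < 83 → 30
sample_id=302: turbidity < 83 → 32
sample_id=303: ELSE → 5
sample_id=304: turbidity < 83 → 27
sample_id=305: turbidity < 99 OR site IN ('river', 'lake') → 6
sample_id=306: turbidity < 83 → 33
sample_id=307: ELSE → 3
sample_id=308: turbidity < 83 → 36
sample_id=309: ELSE → 10
sample_id=310: ELSE → 10
sample_id=311: ELSE → 5
sample_id=312: turbidity < 83 → 25
sample_id=313: ELSE → 4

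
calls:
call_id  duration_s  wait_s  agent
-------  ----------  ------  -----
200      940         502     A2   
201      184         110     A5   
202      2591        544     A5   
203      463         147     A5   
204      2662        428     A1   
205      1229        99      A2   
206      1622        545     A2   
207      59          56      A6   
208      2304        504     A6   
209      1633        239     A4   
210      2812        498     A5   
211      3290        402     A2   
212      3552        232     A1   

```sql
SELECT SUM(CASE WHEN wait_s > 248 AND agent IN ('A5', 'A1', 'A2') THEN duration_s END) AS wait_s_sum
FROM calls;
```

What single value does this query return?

13917

call_id=200: ✓ → 940
call_id=201: ✗
call_id=202: ✓ → 2591
call_id=203: ✗
call_id=204: ✓ → 2662
call_id=205: ✗
call_id=206: ✓ → 1622
call_id=207: ✗
call_id=208: ✗
call_id=209: ✗
call_id=210: ✓ → 2812
call_id=211: ✓ → 3290
call_id=212: ✗
wait_s_sum = 940 + 2591 + 2662 + 1622 + 2812 + 3290 = 13917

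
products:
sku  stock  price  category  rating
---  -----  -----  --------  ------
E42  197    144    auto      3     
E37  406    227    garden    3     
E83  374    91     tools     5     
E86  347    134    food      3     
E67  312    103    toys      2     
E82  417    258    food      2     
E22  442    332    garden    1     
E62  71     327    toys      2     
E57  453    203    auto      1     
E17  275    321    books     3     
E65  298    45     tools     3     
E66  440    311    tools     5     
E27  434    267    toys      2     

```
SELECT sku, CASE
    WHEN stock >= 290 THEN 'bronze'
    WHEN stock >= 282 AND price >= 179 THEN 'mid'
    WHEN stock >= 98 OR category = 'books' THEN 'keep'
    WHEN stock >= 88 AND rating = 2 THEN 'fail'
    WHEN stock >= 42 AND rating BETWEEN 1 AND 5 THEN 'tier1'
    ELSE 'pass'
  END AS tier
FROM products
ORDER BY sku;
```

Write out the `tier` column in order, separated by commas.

sku=E17: stock >= 98 OR category = 'books' → keep
sku=E22: stock >= 290 → bronze
sku=E27: stock >= 290 → bronze
sku=E37: stock >= 290 → bronze
sku=E42: stock >= 98 OR category = 'books' → keep
sku=E57: stock >= 290 → bronze
sku=E62: stock >= 42 AND rating BETWEEN 1 AND 5 → tier1
sku=E65: stock >= 290 → bronze
sku=E66: stock >= 290 → bronze
sku=E67: stock >= 290 → bronze
sku=E82: stock >= 290 → bronze
sku=E83: stock >= 290 → bronze
sku=E86: stock >= 290 → bronze

keep, bronze, bronze, bronze, keep, bronze, tier1, bronze, bronze, bronze, bronze, bronze, bronze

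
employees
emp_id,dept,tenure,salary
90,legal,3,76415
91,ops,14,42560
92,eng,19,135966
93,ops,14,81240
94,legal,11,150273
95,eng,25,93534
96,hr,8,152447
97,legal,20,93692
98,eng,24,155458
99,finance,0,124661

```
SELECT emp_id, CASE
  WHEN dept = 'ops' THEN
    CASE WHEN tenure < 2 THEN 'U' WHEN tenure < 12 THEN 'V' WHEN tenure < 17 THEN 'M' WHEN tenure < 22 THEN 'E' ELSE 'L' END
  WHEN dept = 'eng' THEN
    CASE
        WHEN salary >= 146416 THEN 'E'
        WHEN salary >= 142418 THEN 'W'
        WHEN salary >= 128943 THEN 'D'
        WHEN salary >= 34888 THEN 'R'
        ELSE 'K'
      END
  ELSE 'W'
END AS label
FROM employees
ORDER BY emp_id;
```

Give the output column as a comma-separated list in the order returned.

W, M, D, M, W, R, W, W, E, W

emp_id=90: dept='legal' → outer ELSE → W
emp_id=91: dept='ops' → inner[tenure < 17] → M
emp_id=92: dept='eng' → inner[salary >= 128943] → D
emp_id=93: dept='ops' → inner[tenure < 17] → M
emp_id=94: dept='legal' → outer ELSE → W
emp_id=95: dept='eng' → inner[salary >= 34888] → R
emp_id=96: dept='hr' → outer ELSE → W
emp_id=97: dept='legal' → outer ELSE → W
emp_id=98: dept='eng' → inner[salary >= 146416] → E
emp_id=99: dept='finance' → outer ELSE → W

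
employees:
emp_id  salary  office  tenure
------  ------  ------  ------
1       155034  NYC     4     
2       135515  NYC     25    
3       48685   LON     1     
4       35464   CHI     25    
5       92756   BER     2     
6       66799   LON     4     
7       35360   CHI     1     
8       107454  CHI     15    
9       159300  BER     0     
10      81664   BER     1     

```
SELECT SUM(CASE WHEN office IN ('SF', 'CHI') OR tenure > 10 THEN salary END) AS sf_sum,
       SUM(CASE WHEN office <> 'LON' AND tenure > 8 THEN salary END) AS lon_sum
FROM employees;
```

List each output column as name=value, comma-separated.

[sf_sum: office IN ('SF', 'CHI') OR tenure > 10]
emp_id=1: ✗
emp_id=2: ✓ → 135515
emp_id=3: ✗
emp_id=4: ✓ → 35464
emp_id=5: ✗
emp_id=6: ✗
emp_id=7: ✓ → 35360
emp_id=8: ✓ → 107454
emp_id=9: ✗
emp_id=10: ✗
sf_sum = 135515 + 35464 + 35360 + 107454 = 313793
—
[lon_sum: office <> 'LON' AND tenure > 8]
emp_id=1: ✗
emp_id=2: ✓ → 135515
emp_id=3: ✗
emp_id=4: ✓ → 35464
emp_id=5: ✗
emp_id=6: ✗
emp_id=7: ✗
emp_id=8: ✓ → 107454
emp_id=9: ✗
emp_id=10: ✗
lon_sum = 135515 + 35464 + 107454 = 278433

sf_sum=313793, lon_sum=278433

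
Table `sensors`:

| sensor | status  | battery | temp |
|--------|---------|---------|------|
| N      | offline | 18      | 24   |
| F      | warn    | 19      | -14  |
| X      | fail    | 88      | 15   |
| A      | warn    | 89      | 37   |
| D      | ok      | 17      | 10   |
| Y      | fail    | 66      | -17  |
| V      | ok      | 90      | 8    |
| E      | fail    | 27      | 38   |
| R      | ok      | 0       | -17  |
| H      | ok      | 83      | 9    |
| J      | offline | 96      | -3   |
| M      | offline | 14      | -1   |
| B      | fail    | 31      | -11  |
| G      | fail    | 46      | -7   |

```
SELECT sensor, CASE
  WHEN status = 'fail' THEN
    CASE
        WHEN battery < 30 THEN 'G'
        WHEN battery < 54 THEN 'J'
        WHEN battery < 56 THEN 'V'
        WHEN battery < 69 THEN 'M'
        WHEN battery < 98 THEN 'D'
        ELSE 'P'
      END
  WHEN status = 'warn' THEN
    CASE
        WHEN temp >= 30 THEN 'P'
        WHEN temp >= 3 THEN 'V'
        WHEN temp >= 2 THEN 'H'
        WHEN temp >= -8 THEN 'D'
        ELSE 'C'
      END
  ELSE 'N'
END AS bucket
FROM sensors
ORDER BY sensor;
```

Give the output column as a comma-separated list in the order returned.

sensor=A: status='warn' → inner[temp >= 30] → P
sensor=B: status='fail' → inner[battery < 54] → J
sensor=D: status='ok' → outer ELSE → N
sensor=E: status='fail' → inner[battery < 30] → G
sensor=F: status='warn' → inner[ELSE] → C
sensor=G: status='fail' → inner[battery < 54] → J
sensor=H: status='ok' → outer ELSE → N
sensor=J: status='offline' → outer ELSE → N
sensor=M: status='offline' → outer ELSE → N
sensor=N: status='offline' → outer ELSE → N
sensor=R: status='ok' → outer ELSE → N
sensor=V: status='ok' → outer ELSE → N
sensor=X: status='fail' → inner[battery < 98] → D
sensor=Y: status='fail' → inner[battery < 69] → M

P, J, N, G, C, J, N, N, N, N, N, N, D, M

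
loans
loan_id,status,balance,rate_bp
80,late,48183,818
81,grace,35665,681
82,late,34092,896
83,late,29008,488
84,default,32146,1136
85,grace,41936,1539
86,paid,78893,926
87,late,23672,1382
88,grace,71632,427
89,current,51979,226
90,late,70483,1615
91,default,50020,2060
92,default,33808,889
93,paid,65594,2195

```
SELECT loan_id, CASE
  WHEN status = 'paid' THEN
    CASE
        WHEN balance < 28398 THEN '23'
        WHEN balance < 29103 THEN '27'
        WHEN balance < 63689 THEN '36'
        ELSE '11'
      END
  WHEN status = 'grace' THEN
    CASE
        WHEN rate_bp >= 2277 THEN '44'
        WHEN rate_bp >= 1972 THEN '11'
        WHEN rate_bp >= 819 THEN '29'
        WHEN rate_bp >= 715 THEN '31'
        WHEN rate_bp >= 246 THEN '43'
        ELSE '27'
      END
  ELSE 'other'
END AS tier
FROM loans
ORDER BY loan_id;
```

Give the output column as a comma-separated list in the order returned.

other, 43, other, other, other, 29, 11, other, 43, other, other, other, other, 11

loan_id=80: status='late' → outer ELSE → other
loan_id=81: status='grace' → inner[rate_bp >= 246] → 43
loan_id=82: status='late' → outer ELSE → other
loan_id=83: status='late' → outer ELSE → other
loan_id=84: status='default' → outer ELSE → other
loan_id=85: status='grace' → inner[rate_bp >= 819] → 29
loan_id=86: status='paid' → inner[ELSE] → 11
loan_id=87: status='late' → outer ELSE → other
loan_id=88: status='grace' → inner[rate_bp >= 246] → 43
loan_id=89: status='current' → outer ELSE → other
loan_id=90: status='late' → outer ELSE → other
loan_id=91: status='default' → outer ELSE → other
loan_id=92: status='default' → outer ELSE → other
loan_id=93: status='paid' → inner[ELSE] → 11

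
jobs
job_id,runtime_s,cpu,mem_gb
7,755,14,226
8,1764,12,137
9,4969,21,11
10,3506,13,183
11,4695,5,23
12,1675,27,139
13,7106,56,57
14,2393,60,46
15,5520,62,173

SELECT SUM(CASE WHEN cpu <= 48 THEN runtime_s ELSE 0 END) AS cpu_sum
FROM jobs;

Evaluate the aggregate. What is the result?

job_id=7: ✓ → 755
job_id=8: ✓ → 1764
job_id=9: ✓ → 4969
job_id=10: ✓ → 3506
job_id=11: ✓ → 4695
job_id=12: ✓ → 1675
job_id=13: ✗
job_id=14: ✗
job_id=15: ✗
cpu_sum = 755 + 1764 + 4969 + 3506 + 4695 + 1675 = 17364

17364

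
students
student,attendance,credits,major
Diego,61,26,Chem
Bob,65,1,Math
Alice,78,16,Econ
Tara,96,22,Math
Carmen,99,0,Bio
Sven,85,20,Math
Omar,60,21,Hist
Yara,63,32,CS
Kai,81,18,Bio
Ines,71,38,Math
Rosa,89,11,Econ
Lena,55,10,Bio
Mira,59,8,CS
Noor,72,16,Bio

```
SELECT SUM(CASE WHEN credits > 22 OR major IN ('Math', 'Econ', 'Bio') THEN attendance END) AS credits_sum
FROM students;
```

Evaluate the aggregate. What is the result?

915

student=Diego: ✓ → 61
student=Bob: ✓ → 65
student=Alice: ✓ → 78
student=Tara: ✓ → 96
student=Carmen: ✓ → 99
student=Sven: ✓ → 85
student=Omar: ✗
student=Yara: ✓ → 63
student=Kai: ✓ → 81
student=Ines: ✓ → 71
student=Rosa: ✓ → 89
student=Lena: ✓ → 55
student=Mira: ✗
student=Noor: ✓ → 72
credits_sum = 61 + 65 + 78 + 96 + 99 + 85 + 63 + 81 + 71 + 89 + 55 + 72 = 915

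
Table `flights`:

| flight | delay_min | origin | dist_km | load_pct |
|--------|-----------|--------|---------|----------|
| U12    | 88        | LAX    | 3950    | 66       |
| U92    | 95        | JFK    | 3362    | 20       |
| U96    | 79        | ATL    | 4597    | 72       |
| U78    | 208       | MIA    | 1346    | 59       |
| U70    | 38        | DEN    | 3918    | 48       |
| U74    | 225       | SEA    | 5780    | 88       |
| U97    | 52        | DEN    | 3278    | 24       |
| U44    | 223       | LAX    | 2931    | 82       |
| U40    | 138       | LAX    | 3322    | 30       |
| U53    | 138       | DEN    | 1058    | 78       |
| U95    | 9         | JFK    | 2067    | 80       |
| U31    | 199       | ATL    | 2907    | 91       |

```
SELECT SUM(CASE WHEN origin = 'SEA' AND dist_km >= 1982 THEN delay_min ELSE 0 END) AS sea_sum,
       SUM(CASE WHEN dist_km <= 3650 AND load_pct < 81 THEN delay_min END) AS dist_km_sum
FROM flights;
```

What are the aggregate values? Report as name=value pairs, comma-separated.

[sea_sum: origin = 'SEA' AND dist_km >= 1982]
flight=U12: ✗
flight=U92: ✗
flight=U96: ✗
flight=U78: ✗
flight=U70: ✗
flight=U74: ✓ → 225
flight=U97: ✗
flight=U44: ✗
flight=U40: ✗
flight=U53: ✗
flight=U95: ✗
flight=U31: ✗
sea_sum = 225
—
[dist_km_sum: dist_km <= 3650 AND load_pct < 81]
flight=U12: ✗
flight=U92: ✓ → 95
flight=U96: ✗
flight=U78: ✓ → 208
flight=U70: ✗
flight=U74: ✗
flight=U97: ✓ → 52
flight=U44: ✗
flight=U40: ✓ → 138
flight=U53: ✓ → 138
flight=U95: ✓ → 9
flight=U31: ✗
dist_km_sum = 95 + 208 + 52 + 138 + 138 + 9 = 640

sea_sum=225, dist_km_sum=640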